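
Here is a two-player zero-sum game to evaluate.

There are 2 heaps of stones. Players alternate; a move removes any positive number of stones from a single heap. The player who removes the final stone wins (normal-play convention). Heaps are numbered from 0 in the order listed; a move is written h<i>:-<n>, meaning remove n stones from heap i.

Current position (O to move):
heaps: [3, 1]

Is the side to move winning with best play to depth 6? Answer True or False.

O winning at [(3,1)]: True

[(3,1)] O move#1: h0:-1:-1/(2,1), h0:-2:+1/(1,1)*, h0:-3:-1/(0,1), h1:-1:-1/(3,0)
[(1,1)] X move#2: h0:-1:-1/(0,1)*, h1:-1:-1/(1,0)
[(0,1)] O move#3: h1:-1:+1/(0,0)*
[(0,0)] end (terminal -1, X#4); searched (3,1) to 6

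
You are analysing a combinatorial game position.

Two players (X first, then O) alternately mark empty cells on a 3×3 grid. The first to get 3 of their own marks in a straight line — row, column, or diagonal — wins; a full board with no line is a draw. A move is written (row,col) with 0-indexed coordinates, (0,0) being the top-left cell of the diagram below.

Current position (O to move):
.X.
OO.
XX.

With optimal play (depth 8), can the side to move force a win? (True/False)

p1 O@[.X./OO./XX.]: (0,0)[OX./OO./XX.]-1 (0,2)[.XO/OO./XX.]-1 (1,2)[.X./OOO/XX.]+1* (2,2)[.X./OO./XXO]+1
p2 X@[.X./OOO/XX.] terminal -1; root [.X./OO./XX.] d8

O winning at [.X./OO./XX.]: True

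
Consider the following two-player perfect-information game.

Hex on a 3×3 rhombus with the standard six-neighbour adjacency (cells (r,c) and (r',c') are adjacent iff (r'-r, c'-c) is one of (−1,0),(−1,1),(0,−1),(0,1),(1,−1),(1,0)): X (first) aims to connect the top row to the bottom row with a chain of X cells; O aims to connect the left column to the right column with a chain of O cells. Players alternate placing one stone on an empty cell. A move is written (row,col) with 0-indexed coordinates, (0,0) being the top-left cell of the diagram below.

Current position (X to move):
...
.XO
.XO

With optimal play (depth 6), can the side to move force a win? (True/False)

X winning at [.../.XO/.XO]: True

p1 X@[.../.XO/.XO]: (0,0)[X../.XO/.XO]+1* (0,1)[.X./.XO/.XO]+1 (0,2)[..X/.XO/.XO]+1 (1,0)[.../XXO/.XO]+1 (2,0)[.../.XO/XXO]+1
p2 O@[X../.XO/.XO]: (0,1)[XO./.XO/.XO]-1* (0,2)[X.O/.XO/.XO]-1 (1,0)[X../OXO/.XO]-1 (2,0)[X../.XO/OXO]-1
p3 X@[XO./.XO/.XO]: (0,2)[XOX/.XO/.XO]+1* (1,0)[XO./XXO/.XO]+1 (2,0)[XO./.XO/XXO]+1
p4 O@[XOX/.XO/.XO] terminal -1; root [.../.XO/.XO] d6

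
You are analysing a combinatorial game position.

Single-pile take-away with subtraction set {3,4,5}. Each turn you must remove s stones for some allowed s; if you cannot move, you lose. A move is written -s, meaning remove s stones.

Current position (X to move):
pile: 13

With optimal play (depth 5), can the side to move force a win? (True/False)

X winning at [13]: True

[13] X move#1: -3:+1/10*, -4:+1/9, -5:+1/8
[10] O move#2: -3:-1/7*, -4:-1/6, -5:-1/5
[7] X move#3: -3:-1/4, -4:-1/3, -5:+1/2*
[2] end (terminal -1, O#4); searched 13 to 5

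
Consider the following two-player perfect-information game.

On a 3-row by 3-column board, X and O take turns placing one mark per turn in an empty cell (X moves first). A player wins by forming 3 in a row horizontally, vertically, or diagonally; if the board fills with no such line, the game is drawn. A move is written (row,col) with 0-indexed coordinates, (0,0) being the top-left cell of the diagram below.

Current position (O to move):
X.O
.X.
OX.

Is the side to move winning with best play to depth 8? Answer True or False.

[X.O/.X./OX.] O move#1: (0,1):-1/XOO/.X./OX.*, (1,0):-1/X.O/OX./OX., (1,2):-1/X.O/.XO/OX., (2,2):-1/X.O/.X./OXO
[XOO/.X./OX.] X move#2: (1,0):+1/XOO/XX./OX.*, (1,2):+1/XOO/.XX/OX., (2,2):+1/XOO/.X./OXX
[XOO/XX./OX.] O move#3: (1,2):-1/XOO/XXO/OX.*, (2,2):-1/XOO/XX./OXO
[XOO/XXO/OX.] X move#4: (2,2):+1/XOO/XXO/OXX*
[XOO/XXO/OXX] end (terminal -1, O#5); searched X.O/.X./OX. to 8

O winning at [X.O/.X./OX.]: False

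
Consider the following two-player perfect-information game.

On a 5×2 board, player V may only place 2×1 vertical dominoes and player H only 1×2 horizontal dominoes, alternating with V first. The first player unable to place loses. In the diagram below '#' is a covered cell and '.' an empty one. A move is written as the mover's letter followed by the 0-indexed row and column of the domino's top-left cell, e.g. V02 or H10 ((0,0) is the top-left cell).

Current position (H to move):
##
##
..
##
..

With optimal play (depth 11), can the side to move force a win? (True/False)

H winning at [##/##/../##/..]: True

[##/##/../##/..] H move#1: H20:+1/##/##/##/##/..*, H40:+1/##/##/../##/##
[##/##/##/##/..] end (terminal -1, V#2); searched ##/##/../##/.. to 11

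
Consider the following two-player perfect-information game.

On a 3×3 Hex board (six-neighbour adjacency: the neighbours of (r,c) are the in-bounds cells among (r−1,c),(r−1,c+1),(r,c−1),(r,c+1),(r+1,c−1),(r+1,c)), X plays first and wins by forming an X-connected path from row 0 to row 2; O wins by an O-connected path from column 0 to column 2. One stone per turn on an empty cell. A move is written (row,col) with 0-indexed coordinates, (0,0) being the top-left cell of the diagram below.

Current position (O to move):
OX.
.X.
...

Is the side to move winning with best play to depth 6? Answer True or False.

p1 O@[OX./.X./...]: (0,2)[OXO/.X./...]-1* (1,0)[OX./OX./...]-1 (1,2)[OX./.XO/...]-1 (2,0)[OX./.X./O..]-1 (2,1)[OX./.X./.O.]-1 (2,2)[OX./.X./..O]-1
p2 X@[OXO/.X./...]: (1,0)[OXO/XX./...]+1* (1,2)[OXO/.XX/...]+1 (2,0)[OXO/.X./X..]+1 (2,1)[OXO/.X./.X.]+1 (2,2)[OXO/.X./..X]+1
p3 O@[OXO/XX./...]: (1,2)[OXO/XXO/...]-1* (2,0)[OXO/XX./O..]-1 (2,1)[OXO/XX./.O.]-1 (2,2)[OXO/XX./..O]-1
p4 X@[OXO/XXO/...]: (2,0)[OXO/XXO/X..]+1* (2,1)[OXO/XXO/.X.]+1 (2,2)[OXO/XXO/..X]+1
p5 O@[OXO/XXO/X..] terminal -1; root [OX./.X./...] d6

O winning at [OX./.X./...]: False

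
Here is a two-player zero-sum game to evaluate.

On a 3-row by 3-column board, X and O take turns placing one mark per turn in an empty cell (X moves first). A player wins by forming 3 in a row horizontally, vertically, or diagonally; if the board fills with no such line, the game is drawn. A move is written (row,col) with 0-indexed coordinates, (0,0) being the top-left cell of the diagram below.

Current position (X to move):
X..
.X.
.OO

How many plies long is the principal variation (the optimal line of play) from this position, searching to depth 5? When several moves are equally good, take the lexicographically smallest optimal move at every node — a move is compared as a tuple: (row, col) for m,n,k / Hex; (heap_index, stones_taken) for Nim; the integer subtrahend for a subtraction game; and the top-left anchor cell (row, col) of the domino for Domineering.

PV length from [X../.X./.OO]: 3 plies

[X../.X./.OO] X move#1: (0,1):-1/XX./.X./.OO, (0,2):-1/X.X/.X./.OO, (1,0):-1/X../XX./.OO, (1,2):-1/X../.XX/.OO, (2,0):+1/X../.X./XOO*
[X../.X./XOO] O move#2: (0,1):-1/XO./.X./XOO*, (0,2):-1/X.O/.X./XOO, (1,0):-1/X../OX./XOO, (1,2):-1/X../.XO/XOO
[XO./.X./XOO] X move#3: (0,2):+1/XOX/.X./XOO*, (1,0):+1/XO./XX./XOO, (1,2):+1/XO./.XX/XOO
[XOX/.X./XOO] end (terminal -1, O#4); searched X../.X./.OO to 5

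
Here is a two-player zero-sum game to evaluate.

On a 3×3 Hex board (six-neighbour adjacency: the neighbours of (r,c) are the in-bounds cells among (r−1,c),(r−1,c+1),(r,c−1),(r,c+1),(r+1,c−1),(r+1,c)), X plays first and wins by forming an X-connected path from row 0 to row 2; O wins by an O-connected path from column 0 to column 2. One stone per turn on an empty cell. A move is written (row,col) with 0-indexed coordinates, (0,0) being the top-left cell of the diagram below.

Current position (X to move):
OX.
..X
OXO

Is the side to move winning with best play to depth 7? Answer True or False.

X winning at [OX./..X/OXO]: True

[OX./..X/OXO] X move#1: (0,2):+1/OXX/..X/OXO*, (1,0):+1/OX./X.X/OXO, (1,1):+1/OX./.XX/OXO
[OXX/..X/OXO] end (terminal -1, O#2); searched OX./..X/OXO to 7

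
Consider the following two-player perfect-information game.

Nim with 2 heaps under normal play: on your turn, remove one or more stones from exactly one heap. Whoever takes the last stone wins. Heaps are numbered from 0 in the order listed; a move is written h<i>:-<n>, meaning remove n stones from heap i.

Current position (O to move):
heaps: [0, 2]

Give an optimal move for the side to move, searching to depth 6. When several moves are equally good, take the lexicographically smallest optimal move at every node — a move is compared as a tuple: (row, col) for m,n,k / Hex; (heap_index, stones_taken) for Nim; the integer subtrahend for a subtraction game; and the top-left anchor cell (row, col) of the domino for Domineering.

p1 O@[(0,2)]: h1:-1[(0,1)]-1 h1:-2[(0,0)]+1*
p2 X@[(0,0)] terminal -1; root [(0,2)] d6

O's best at [(0,2)]: h1:-2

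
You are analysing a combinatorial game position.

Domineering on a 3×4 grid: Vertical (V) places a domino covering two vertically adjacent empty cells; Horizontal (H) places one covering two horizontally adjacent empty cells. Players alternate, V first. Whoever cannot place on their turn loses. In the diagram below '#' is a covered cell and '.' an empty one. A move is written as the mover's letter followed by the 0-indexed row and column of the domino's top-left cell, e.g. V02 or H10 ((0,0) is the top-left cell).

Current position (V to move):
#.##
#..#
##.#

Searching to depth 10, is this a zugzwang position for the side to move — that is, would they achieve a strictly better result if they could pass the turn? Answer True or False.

p1 V@[#.##/#..#/##.#]: V01[####/##.#/##.#]+1* V12[#.##/#.##/####]+1
p2 H@[####/##.#/##.#] terminal -1; root [#.##/#..#/##.#] d10
if V skipped the turn, H would face:
~ p1 H@[#.##/#..#/##.#]: H11[#.##/####/##.#]+1*
~ p2 V@[#.##/####/##.#] terminal -1; root [#.##/#..#/##.#] d10
compare (V): move=+1 vs pass=-1

zugzwang(#.##/#..#/##.#, V) = False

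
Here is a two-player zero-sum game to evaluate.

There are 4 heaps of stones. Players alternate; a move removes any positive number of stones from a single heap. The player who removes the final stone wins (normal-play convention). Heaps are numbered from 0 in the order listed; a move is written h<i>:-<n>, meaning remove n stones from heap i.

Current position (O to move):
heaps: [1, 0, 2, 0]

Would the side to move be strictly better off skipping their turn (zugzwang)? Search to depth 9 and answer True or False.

ply 1, O at (1,0,2,0) | h0:-1=-1→(0,0,2,0); h2:-1=+1→(1,0,1,0)*; h2:-2=-1→(1,0,0,0)
ply 2, X at (1,0,1,0) | h0:-1=-1→(0,0,1,0)*; h2:-1=-1→(1,0,0,0)
ply 3, O at (0,0,1,0) | h2:-1=+1→(0,0,0,0)*
ply 4: (0,0,0,0) is terminal -1 (X); from (1,0,2,0) depth 9
suppose O passes — search the same position with X to move:
pass> ply 1, X at (1,0,2,0) | h0:-1=-1→(0,0,2,0); h2:-1=+1→(1,0,1,0)*; h2:-2=-1→(1,0,0,0)
pass> ply 2, O at (1,0,1,0) | h0:-1=-1→(0,0,1,0)*; h2:-1=-1→(1,0,0,0)
pass> ply 3, X at (0,0,1,0) | h2:-1=+1→(0,0,0,0)*
pass> ply 4: (0,0,0,0) is terminal -1 (O); from (1,0,2,0) depth 9
for O: play +1, pass -1

zugzwang((1,0,2,0), O) = False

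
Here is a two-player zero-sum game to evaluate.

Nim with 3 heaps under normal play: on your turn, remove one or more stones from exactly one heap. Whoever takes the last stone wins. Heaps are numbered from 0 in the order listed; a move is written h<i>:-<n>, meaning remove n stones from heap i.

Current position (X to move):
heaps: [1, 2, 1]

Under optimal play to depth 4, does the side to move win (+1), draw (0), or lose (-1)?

value((1,2,1), X) = +1

p1 X@[(1,2,1)]: h0:-1[(0,2,1)]-1 h1:-1[(1,1,1)]-1 h1:-2[(1,0,1)]+1* h2:-1[(1,2,0)]-1
p2 O@[(1,0,1)]: h0:-1[(0,0,1)]-1* h2:-1[(1,0,0)]-1
p3 X@[(0,0,1)]: h2:-1[(0,0,0)]+1*
p4 O@[(0,0,0)] terminal -1; root [(1,2,1)] d4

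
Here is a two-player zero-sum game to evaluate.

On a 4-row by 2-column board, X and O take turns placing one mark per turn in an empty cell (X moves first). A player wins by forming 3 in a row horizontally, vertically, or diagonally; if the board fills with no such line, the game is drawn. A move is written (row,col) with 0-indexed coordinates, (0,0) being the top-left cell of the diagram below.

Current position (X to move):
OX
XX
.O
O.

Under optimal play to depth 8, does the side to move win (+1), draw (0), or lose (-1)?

[OX/XX/.O/O.] X move#1: (2,0):+0/OX/XX/XO/O.*, (3,1):+0/OX/XX/.O/OX
[OX/XX/XO/O.] O move#2: (3,1):+0/OX/XX/XO/OO*
[OX/XX/XO/OO] end (terminal +0, X#3); searched OX/XX/.O/O. to 8

value(OX/XX/.O/O., X) = 0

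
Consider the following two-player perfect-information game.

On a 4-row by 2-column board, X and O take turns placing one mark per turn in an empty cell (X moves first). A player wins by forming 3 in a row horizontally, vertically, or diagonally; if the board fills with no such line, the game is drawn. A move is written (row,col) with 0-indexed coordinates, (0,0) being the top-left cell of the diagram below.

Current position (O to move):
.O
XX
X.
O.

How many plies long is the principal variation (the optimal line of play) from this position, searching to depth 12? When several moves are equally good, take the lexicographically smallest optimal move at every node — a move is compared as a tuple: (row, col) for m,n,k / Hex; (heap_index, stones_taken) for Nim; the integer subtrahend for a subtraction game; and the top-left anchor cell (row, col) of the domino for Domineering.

p1 O@[.O/XX/X./O.]: (0,0)[OO/XX/X./O.]+0* (2,1)[.O/XX/XO/O.]-1 (3,1)[.O/XX/X./OO]-1
p2 X@[OO/XX/X./O.]: (2,1)[OO/XX/XX/O.]+0* (3,1)[OO/XX/X./OX]+0
p3 O@[OO/XX/XX/O.]: (3,1)[OO/XX/XX/OO]+0*
p4 X@[OO/XX/XX/OO] terminal +0; root [.O/XX/X./O.] d12

PV length from [.O/XX/X./O.]: 3 plies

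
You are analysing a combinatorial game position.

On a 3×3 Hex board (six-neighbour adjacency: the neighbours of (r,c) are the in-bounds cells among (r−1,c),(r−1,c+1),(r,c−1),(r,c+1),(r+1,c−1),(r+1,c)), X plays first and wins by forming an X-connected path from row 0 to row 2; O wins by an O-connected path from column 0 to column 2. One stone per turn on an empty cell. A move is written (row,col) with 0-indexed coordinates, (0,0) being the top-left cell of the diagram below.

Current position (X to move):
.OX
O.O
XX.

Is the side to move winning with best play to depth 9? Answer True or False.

X winning at [.OX/O.O/XX.]: True

p1 X@[.OX/O.O/XX.]: (0,0)[XOX/O.O/XX.]-1 (1,1)[.OX/OXO/XX.]+1* (2,2)[.OX/O.O/XXX]-1
p2 O@[.OX/OXO/XX.] terminal -1; root [.OX/O.O/XX.] d9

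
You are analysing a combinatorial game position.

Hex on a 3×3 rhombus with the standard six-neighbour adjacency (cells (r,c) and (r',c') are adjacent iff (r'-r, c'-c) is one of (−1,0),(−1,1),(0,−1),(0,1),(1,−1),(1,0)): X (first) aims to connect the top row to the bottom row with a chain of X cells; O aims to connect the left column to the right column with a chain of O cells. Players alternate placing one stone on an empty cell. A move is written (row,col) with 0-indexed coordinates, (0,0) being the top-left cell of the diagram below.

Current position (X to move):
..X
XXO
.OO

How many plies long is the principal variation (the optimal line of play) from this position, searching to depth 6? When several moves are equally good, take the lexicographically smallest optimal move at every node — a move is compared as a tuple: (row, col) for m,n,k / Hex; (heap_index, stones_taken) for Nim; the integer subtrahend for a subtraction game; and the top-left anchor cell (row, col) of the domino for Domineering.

PV length from [..X/XXO/.OO]: 1 ply

ply 1, X at ..X/XXO/.OO | (0,0)=-1→X.X/XXO/.OO; (0,1)=-1→.XX/XXO/.OO; (2,0)=+1→..X/XXO/XOO*
ply 2: ..X/XXO/XOO is terminal -1 (O); from ..X/XXO/.OO depth 6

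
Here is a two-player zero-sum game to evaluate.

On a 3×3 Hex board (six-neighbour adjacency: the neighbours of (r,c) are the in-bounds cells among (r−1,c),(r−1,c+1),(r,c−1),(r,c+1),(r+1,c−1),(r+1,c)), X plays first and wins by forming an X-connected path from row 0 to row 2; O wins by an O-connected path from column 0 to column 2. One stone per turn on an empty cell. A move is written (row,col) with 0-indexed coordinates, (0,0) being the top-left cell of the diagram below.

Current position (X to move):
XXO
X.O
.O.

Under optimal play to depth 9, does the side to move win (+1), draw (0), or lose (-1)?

[XXO/X.O/.O.] X move#1: (1,1):-1/XXO/XXO/.O., (2,0):+1/XXO/X.O/XO.*, (2,2):-1/XXO/X.O/.OX
[XXO/X.O/XO.] end (terminal -1, O#2); searched XXO/X.O/.O. to 9

value(XXO/X.O/.O., X) = +1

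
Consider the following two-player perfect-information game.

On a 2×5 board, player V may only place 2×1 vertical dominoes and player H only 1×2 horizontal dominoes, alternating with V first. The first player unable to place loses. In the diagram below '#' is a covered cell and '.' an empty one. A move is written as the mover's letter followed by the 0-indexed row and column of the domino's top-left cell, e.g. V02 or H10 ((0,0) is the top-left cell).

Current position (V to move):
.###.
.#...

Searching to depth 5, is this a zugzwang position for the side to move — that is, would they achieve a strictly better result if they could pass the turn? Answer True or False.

zugzwang(.###./.#..., V) = False

[.###./.#...] V move#1: V00:-1/####./##..., V04:+1/.####/.#..#*
[.####/.#..#] H move#2: H12:-1/.####/.####*
[.####/.####] V move#3: V00:+1/#####/#####*
[#####/#####] end (terminal -1, H#4); searched .###./.#... to 5
if V skipped the turn, H would face:
~ [.###./.#...] H move#1: H12:-1/.###./.###.*, H13:-1/.###./.#.##
~ [.###./.###.] V move#2: V00:+1/####./####.*, V04:+1/.####/.####
~ [####./####.] end (terminal -1, H#3); searched .###./.#... to 5
compare (V): move=+1 vs pass=+1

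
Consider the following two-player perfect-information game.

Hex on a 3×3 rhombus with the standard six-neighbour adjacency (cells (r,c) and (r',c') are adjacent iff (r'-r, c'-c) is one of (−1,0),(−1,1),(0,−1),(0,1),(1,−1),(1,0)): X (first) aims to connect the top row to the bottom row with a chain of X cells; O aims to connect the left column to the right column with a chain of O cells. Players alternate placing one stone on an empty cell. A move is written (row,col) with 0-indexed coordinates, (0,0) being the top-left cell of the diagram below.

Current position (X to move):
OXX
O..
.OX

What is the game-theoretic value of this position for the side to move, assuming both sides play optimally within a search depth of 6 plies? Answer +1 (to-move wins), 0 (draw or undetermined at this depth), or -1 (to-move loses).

p1 X@[OXX/O../.OX]: (1,1)[OXX/OX./.OX]+1* (1,2)[OXX/O.X/.OX]+1 (2,0)[OXX/O../XOX]+1
p2 O@[OXX/OX./.OX]: (1,2)[OXX/OXO/.OX]-1* (2,0)[OXX/OX./OOX]-1
p3 X@[OXX/OXO/.OX]: (2,0)[OXX/OXO/XOX]+1*
p4 O@[OXX/OXO/XOX] terminal -1; root [OXX/O../.OX] d6

value(OXX/O../.OX, X) = +1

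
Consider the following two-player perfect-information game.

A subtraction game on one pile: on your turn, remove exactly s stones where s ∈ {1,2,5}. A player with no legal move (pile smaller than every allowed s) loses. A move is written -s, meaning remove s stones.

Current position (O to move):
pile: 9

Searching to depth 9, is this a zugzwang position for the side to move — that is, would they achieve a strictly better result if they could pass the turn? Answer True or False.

[9] O move#1: -1:-1/8*, -2:-1/7, -5:-1/4
[8] X move#2: -1:-1/7, -2:+1/6*, -5:+1/3
[6] O move#3: -1:-1/5*, -2:-1/4, -5:-1/1
[5] X move#4: -1:-1/4, -2:+1/3*, -5:+1/0
[3] O move#5: -1:-1/2*, -2:-1/1
[2] X move#6: -1:-1/1, -2:+1/0*
[0] end (terminal -1, O#7); searched 9 to 9
suppose O passes — search the same position with X to move:
pass> [9] X move#1: -1:-1/8*, -2:-1/7, -5:-1/4
pass> [8] O move#2: -1:-1/7, -2:+1/6*, -5:+1/3
pass> [6] X move#3: -1:-1/5*, -2:-1/4, -5:-1/1
pass> [5] O move#4: -1:-1/4, -2:+1/3*, -5:+1/0
pass> [3] X move#5: -1:-1/2*, -2:-1/1
pass> [2] O move#6: -1:-1/1, -2:+1/0*
pass> [0] end (terminal -1, X#7); searched 9 to 9
for O: play -1, pass +1

zugzwang(9, O) = True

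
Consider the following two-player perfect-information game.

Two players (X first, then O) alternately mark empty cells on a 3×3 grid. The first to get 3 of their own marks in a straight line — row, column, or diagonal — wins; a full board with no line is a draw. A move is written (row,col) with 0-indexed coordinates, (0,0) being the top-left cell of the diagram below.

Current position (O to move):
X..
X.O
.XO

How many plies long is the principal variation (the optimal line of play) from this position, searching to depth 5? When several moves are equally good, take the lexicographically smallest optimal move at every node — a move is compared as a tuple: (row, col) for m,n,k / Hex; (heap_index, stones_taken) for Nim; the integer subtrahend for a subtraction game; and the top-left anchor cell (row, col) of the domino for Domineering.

PV length from [X../X.O/.XO]: 1 ply

ply 1, O at X../X.O/.XO | (0,1)=-1→XO./X.O/.XO; (0,2)=+1→X.O/X.O/.XO*; (1,1)=-1→X../XOO/.XO; (2,0)=+0→X../X.O/OXO
ply 2: X.O/X.O/.XO is terminal -1 (X); from X../X.O/.XO depth 5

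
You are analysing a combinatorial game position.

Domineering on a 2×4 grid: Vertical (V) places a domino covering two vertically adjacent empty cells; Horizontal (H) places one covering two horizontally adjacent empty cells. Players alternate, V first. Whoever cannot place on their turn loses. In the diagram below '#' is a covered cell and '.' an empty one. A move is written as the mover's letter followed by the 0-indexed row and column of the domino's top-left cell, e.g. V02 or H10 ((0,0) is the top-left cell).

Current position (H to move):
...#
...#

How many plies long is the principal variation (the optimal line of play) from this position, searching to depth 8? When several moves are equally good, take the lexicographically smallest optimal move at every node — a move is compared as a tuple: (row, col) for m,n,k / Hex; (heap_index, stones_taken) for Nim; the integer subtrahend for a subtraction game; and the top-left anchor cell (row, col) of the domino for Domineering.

p1 H@[...#/...#]: H00[##.#/...#]+1* H01[.###/...#]+1 H10[...#/##.#]+1 H11[...#/.###]+1
p2 V@[##.#/...#]: V02[####/..##]-1*
p3 H@[####/..##]: H10[####/####]+1*
p4 V@[####/####] terminal -1; root [...#/...#] d8

PV length from [...#/...#]: 3 plies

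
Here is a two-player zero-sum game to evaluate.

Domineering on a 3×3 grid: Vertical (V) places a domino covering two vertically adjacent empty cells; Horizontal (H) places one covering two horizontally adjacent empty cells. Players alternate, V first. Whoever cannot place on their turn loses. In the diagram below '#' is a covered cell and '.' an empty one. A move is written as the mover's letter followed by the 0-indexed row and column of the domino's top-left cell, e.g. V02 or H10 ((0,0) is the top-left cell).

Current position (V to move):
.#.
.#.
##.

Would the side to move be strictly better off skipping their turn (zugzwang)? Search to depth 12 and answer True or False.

p1 V@[.#./.#./##.]: V00[##./##./##.]+1* V02[.##/.##/##.]+1 V12[.#./.##/###]+1
p2 H@[##./##./##.] terminal -1; root [.#./.#./##.] d12
pass branch (H moves first from the same position):
  | p1 H@[.#./.#./##.] terminal -1; root [.#./.#./##.] d12
V moving scores +1; V passing scores +1

zugzwang(.#./.#./##., V) = False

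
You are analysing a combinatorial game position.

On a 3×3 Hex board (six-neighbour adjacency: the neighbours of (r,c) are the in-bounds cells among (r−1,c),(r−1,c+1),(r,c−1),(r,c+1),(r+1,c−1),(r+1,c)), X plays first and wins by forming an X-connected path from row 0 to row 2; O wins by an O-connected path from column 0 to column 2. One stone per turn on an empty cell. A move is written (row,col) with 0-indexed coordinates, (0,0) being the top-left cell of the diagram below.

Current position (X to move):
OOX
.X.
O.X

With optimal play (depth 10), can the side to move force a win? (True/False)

p1 X@[OOX/.X./O.X]: (1,0)[OOX/XX./O.X]+1* (1,2)[OOX/.XX/O.X]+1 (2,1)[OOX/.X./OXX]+1
p2 O@[OOX/XX./O.X]: (1,2)[OOX/XXO/O.X]-1* (2,1)[OOX/XX./OOX]-1
p3 X@[OOX/XXO/O.X]: (2,1)[OOX/XXO/OXX]+1*
p4 O@[OOX/XXO/OXX] terminal -1; root [OOX/.X./O.X] d10

X winning at [OOX/.X./O.X]: True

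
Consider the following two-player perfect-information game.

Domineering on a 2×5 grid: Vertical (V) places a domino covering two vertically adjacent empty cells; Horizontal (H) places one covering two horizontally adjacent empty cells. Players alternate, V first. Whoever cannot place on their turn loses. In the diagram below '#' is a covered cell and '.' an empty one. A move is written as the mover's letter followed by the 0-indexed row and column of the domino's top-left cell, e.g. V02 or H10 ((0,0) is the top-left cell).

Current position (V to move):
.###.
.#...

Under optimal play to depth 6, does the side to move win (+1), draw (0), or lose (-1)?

ply 1, V at .###./.#... | V00=-1→####./##...; V04=+1→.####/.#..#*
ply 2, H at .####/.#..# | H12=-1→.####/.####*
ply 3, V at .####/.#### | V00=+1→#####/#####*
ply 4: #####/##### is terminal -1 (H); from .###./.#... depth 6

value(.###./.#..., V) = +1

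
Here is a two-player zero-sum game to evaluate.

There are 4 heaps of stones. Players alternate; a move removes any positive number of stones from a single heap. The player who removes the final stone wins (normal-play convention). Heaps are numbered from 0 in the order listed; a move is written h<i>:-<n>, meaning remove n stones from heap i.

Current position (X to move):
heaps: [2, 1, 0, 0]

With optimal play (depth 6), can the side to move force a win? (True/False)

p1 X@[(2,1,0,0)]: h0:-1[(1,1,0,0)]+1* h0:-2[(0,1,0,0)]-1 h1:-1[(2,0,0,0)]-1
p2 O@[(1,1,0,0)]: h0:-1[(0,1,0,0)]-1* h1:-1[(1,0,0,0)]-1
p3 X@[(0,1,0,0)]: h1:-1[(0,0,0,0)]+1*
p4 O@[(0,0,0,0)] terminal -1; root [(2,1,0,0)] d6

X winning at [(2,1,0,0)]: True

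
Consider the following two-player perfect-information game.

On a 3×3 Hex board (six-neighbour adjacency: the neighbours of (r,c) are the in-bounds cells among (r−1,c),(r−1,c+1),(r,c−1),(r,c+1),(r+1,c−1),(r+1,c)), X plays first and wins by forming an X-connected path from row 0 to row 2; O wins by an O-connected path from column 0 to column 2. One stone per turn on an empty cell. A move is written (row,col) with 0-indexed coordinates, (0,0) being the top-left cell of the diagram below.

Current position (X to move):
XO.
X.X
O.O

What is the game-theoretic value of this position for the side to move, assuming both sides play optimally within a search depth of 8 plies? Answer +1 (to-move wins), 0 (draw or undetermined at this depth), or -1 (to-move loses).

p1 X@[XO./X.X/O.O]: (0,2)[XOX/X.X/O.O]-1 (1,1)[XO./XXX/O.O]-1 (2,1)[XO./X.X/OXO]+1*
p2 O@[XO./X.X/OXO]: (0,2)[XOO/X.X/OXO]-1* (1,1)[XO./XOX/OXO]-1
p3 X@[XOO/X.X/OXO]: (1,1)[XOO/XXX/OXO]+1*
p4 O@[XOO/XXX/OXO] terminal -1; root [XO./X.X/O.O] d8

value(XO./X.X/O.O, X) = +1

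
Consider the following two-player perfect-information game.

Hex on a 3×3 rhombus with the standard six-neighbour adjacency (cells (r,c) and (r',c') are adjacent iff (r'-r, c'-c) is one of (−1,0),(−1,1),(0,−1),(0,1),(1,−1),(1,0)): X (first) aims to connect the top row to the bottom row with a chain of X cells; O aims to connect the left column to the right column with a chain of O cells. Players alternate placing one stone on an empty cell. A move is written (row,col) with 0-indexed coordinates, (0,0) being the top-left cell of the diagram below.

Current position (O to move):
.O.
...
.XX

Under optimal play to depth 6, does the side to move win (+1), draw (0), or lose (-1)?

[.O./.../.XX] O move#1: (0,0):-1/OO./.../.XX, (0,2):+1/.OO/.../.XX*, (1,0):-1/.O./O../.XX, (1,1):+1/.O./.O./.XX, (1,2):+1/.O./..O/.XX, (2,0):-1/.O./.../OXX
[.OO/.../.XX] X move#2: (0,0):-1/XOO/.../.XX*, (1,0):-1/.OO/X../.XX, (1,1):-1/.OO/.X./.XX, (1,2):-1/.OO/..X/.XX, (2,0):-1/.OO/.../XXX
[XOO/.../.XX] O move#3: (1,0):+1/XOO/O../.XX*, (1,1):+1/XOO/.O./.XX, (1,2):-1/XOO/..O/.XX, (2,0):+1/XOO/.../OXX
[XOO/O../.XX] end (terminal -1, X#4); searched .O./.../.XX to 6

value(.O./.../.XX, O) = +1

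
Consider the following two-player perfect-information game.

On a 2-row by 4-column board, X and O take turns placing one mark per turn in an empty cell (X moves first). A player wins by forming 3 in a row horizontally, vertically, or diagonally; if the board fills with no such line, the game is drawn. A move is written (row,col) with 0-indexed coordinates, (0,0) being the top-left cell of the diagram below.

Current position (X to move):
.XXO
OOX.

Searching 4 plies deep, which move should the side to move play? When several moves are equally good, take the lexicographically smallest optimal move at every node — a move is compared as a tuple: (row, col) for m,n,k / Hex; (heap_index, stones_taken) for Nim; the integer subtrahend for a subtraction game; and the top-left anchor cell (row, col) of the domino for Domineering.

[.XXO/OOX.] X move#1: (0,0):+1/XXXO/OOX.*, (1,3):+0/.XXO/OOXX
[XXXO/OOX.] end (terminal -1, O#2); searched .XXO/OOX. to 4

X's best at [.XXO/OOX.]: (0,0)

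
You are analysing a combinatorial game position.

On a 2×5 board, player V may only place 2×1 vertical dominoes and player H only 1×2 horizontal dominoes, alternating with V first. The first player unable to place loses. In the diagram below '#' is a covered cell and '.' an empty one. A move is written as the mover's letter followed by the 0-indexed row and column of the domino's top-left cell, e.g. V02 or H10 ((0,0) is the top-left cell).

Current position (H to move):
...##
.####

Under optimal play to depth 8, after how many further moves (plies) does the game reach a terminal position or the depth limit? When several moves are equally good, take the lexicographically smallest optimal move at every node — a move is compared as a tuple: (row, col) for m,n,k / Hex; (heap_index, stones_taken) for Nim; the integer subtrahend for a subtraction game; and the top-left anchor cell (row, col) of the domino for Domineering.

p1 H@[...##/.####]: H00[##.##/.####]+1* H01[.####/.####]-1
p2 V@[##.##/.####] terminal -1; root [...##/.####] d8

PV length from [...##/.####]: 1 ply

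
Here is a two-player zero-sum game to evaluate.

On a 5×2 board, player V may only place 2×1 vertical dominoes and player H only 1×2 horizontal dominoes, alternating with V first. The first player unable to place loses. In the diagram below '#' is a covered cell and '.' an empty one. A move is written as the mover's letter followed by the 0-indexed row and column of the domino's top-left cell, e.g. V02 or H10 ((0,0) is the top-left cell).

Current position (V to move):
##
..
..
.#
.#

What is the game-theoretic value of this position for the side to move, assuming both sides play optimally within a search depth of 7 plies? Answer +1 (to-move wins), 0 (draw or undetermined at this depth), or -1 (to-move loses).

[##/../../.#/.#] V move#1: V10:+1/##/#./#./.#/.#*, V11:+1/##/.#/.#/.#/.#, V20:-1/##/../#./##/.#, V30:-1/##/../../##/##
[##/#./#./.#/.#] end (terminal -1, H#2); searched ##/../../.#/.# to 7

value(##/../../.#/.#, V) = +1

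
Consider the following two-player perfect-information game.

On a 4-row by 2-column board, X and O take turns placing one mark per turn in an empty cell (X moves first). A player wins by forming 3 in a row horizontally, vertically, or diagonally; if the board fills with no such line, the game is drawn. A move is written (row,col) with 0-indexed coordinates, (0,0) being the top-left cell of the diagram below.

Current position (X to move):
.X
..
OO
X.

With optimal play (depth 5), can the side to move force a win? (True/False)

p1 X@[.X/../OO/X.]: (0,0)[XX/../OO/X.]+0* (1,0)[.X/X./OO/X.]+0 (1,1)[.X/.X/OO/X.]+0 (3,1)[.X/../OO/XX]+0
p2 O@[XX/../OO/X.]: (1,0)[XX/O./OO/X.]+0* (1,1)[XX/.O/OO/X.]+0 (3,1)[XX/../OO/XO]+0
p3 X@[XX/O./OO/X.]: (1,1)[XX/OX/OO/X.]+0* (3,1)[XX/O./OO/XX]+0
p4 O@[XX/OX/OO/X.]: (3,1)[XX/OX/OO/XO]+0*
p5 X@[XX/OX/OO/XO] terminal +0; root [.X/../OO/X.] d5

X winning at [.X/../OO/X.]: False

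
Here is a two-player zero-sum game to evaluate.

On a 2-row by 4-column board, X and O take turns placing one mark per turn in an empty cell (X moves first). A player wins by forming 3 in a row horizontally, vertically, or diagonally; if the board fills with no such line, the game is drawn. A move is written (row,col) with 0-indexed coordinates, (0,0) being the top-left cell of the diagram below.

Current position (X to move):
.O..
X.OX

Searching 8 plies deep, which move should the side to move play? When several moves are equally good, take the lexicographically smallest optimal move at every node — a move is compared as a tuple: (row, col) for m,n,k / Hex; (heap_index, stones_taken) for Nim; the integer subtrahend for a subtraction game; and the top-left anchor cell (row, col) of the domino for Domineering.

X's best at [.O../X.OX]: (0,0)

[.O../X.OX] X move#1: (0,0):+0/XO../X.OX*, (0,2):+0/.OX./X.OX, (0,3):+0/.O.X/X.OX, (1,1):-1/.O../XXOX
[XO../X.OX] O move#2: (0,2):+0/XOO./X.OX*, (0,3):+0/XO.O/X.OX, (1,1):+0/XO../XOOX
[XOO./X.OX] X move#3: (0,3):+0/XOOX/X.OX*, (1,1):-1/XOO./XXOX
[XOOX/X.OX] O move#4: (1,1):+0/XOOX/XOOX*
[XOOX/XOOX] end (terminal +0, X#5); searched .O../X.OX to 8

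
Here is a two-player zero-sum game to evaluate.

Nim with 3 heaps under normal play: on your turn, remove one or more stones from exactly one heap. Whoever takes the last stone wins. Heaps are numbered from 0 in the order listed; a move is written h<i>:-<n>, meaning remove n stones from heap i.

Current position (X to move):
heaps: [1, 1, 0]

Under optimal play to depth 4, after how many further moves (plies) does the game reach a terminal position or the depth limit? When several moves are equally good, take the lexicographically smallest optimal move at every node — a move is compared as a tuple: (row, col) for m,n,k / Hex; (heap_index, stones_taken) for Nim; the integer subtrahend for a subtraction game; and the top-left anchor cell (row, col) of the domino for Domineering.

[(1,1,0)] X move#1: h0:-1:-1/(0,1,0)*, h1:-1:-1/(1,0,0)
[(0,1,0)] O move#2: h1:-1:+1/(0,0,0)*
[(0,0,0)] end (terminal -1, X#3); searched (1,1,0) to 4

PV length from [(1,1,0)]: 2 plies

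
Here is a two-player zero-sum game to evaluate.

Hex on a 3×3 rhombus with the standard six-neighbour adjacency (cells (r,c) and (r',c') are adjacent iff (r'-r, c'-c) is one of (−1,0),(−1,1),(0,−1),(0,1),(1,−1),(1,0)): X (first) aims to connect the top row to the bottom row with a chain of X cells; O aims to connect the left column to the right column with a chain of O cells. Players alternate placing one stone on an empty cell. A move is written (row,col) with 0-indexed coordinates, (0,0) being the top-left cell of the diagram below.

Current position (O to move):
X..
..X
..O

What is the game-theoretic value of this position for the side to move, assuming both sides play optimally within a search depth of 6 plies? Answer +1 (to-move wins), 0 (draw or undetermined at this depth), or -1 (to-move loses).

p1 O@[X../..X/..O]: (0,1)[XO./..X/..O]-1 (0,2)[X.O/..X/..O]-1 (1,0)[X../O.X/..O]-1 (1,1)[X../.OX/..O]+1* (2,0)[X../..X/O.O]-1 (2,1)[X../..X/.OO]-1
p2 X@[X../.OX/..O]: (0,1)[XX./.OX/..O]-1* (0,2)[X.X/.OX/..O]-1 (1,0)[X../XOX/..O]-1 (2,0)[X../.OX/X.O]-1 (2,1)[X../.OX/.XO]-1
p3 O@[XX./.OX/..O]: (0,2)[XXO/.OX/..O]+1* (1,0)[XX./OOX/..O]+1 (2,0)[XX./.OX/O.O]+1 (2,1)[XX./.OX/.OO]+1
p4 X@[XXO/.OX/..O]: (1,0)[XXO/XOX/..O]-1* (2,0)[XXO/.OX/X.O]-1 (2,1)[XXO/.OX/.XO]-1
p5 O@[XXO/XOX/..O]: (2,0)[XXO/XOX/O.O]+1* (2,1)[XXO/XOX/.OO]-1
p6 X@[XXO/XOX/O.O] terminal -1; root [X../..X/..O] d6

value(X../..X/..O, O) = +1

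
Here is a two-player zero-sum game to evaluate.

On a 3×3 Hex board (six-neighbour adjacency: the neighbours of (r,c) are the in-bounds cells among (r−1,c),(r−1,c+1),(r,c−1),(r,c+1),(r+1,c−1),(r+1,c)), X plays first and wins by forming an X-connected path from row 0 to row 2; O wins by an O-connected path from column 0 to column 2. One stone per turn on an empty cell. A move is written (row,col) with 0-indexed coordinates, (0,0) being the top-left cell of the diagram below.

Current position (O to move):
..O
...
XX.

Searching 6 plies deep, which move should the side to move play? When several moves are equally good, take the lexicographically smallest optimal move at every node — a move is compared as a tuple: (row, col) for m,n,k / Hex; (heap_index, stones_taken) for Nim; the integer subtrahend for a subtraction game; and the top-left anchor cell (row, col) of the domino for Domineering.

[..O/.../XX.] O move#1: (0,0):-1/O.O/.../XX., (0,1):+1/.OO/.../XX.*, (1,0):+1/..O/O../XX., (1,1):-1/..O/.O./XX., (1,2):-1/..O/..O/XX., (2,2):-1/..O/.../XXO
[.OO/.../XX.] X move#2: (0,0):-1/XOO/.../XX.*, (1,0):-1/.OO/X../XX., (1,1):-1/.OO/.X./XX., (1,2):-1/.OO/..X/XX., (2,2):-1/.OO/.../XXX
[XOO/.../XX.] O move#3: (1,0):+1/XOO/O../XX.*, (1,1):-1/XOO/.O./XX., (1,2):-1/XOO/..O/XX., (2,2):-1/XOO/.../XXO
[XOO/O../XX.] end (terminal -1, X#4); searched ..O/.../XX. to 6

O's best at [..O/.../XX.]: (0,1)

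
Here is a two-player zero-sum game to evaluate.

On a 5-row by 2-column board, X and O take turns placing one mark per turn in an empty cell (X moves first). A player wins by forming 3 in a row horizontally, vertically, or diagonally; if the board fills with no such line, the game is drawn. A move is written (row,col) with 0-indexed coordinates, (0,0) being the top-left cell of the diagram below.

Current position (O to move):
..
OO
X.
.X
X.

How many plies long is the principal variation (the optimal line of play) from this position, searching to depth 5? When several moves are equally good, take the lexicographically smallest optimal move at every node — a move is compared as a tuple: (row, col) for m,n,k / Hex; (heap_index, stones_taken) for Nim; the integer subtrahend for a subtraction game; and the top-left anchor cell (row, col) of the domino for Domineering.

ply 1, O at ../OO/X./.X/X. | (0,0)=-1→O./OO/X./.X/X.; (0,1)=-1→.O/OO/X./.X/X.; (2,1)=-1→../OO/XO/.X/X.; (3,0)=+0→../OO/X./OX/X.*; (4,1)=-1→../OO/X./.X/XO
ply 2, X at ../OO/X./OX/X. | (0,0)=+0→X./OO/X./OX/X.*; (0,1)=+0→.X/OO/X./OX/X.; (2,1)=+0→../OO/XX/OX/X.; (4,1)=+0→../OO/X./OX/XX
ply 3, O at X./OO/X./OX/X. | (0,1)=+0→XO/OO/X./OX/X.*; (2,1)=+0→X./OO/XO/OX/X.; (4,1)=+0→X./OO/X./OX/XO
ply 4, X at XO/OO/X./OX/X. | (2,1)=+0→XO/OO/XX/OX/X.*; (4,1)=-1→XO/OO/X./OX/XX
ply 5, O at XO/OO/XX/OX/X. | (4,1)=+0→XO/OO/XX/OX/XO*
ply 6: XO/OO/XX/OX/XO is terminal +0 (X); from ../OO/X./.X/X. depth 5

PV length from [../OO/X./.X/X.]: 5 plies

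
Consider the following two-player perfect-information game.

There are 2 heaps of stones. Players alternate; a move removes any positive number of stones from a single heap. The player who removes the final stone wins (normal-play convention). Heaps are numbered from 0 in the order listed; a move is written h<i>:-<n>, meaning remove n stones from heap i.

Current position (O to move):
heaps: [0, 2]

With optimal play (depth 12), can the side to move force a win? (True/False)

ply 1, O at (0,2) | h1:-1=-1→(0,1); h1:-2=+1→(0,0)*
ply 2: (0,0) is terminal -1 (X); from (0,2) depth 12

O winning at [(0,2)]: True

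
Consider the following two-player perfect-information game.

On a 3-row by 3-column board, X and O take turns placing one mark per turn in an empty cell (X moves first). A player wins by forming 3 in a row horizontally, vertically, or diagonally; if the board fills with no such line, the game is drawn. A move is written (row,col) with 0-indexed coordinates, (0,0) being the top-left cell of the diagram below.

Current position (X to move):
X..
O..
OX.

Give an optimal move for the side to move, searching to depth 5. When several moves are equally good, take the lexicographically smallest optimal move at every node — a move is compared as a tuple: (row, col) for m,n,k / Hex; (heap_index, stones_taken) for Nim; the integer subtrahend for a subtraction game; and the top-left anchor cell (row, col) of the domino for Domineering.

[X../O../OX.] X move#1: (0,1):+1/XX./O../OX.*, (0,2):+1/X.X/O../OX., (1,1):+1/X../OX./OX., (1,2):+1/X../O.X/OX., (2,2):-1/X../O../OXX
[XX./O../OX.] O move#2: (0,2):-1/XXO/O../OX.*, (1,1):-1/XX./OO./OX., (1,2):-1/XX./O.O/OX., (2,2):-1/XX./O../OXO
[XXO/O../OX.] X move#3: (1,1):+1/XXO/OX./OX.*, (1,2):-1/XXO/O.X/OX., (2,2):-1/XXO/O../OXX
[XXO/OX./OX.] end (terminal -1, O#4); searched X../O../OX. to 5

X's best at [X../O../OX.]: (0,1)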